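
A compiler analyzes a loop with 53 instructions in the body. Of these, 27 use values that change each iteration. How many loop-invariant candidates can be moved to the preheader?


Invariant candidates = total - loop-dependent
= 53 - 27 = 26

26


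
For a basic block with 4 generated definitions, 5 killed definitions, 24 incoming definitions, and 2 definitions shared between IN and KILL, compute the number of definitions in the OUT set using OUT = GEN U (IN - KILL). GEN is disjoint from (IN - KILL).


IN - KILL: 24 - 2 = 22 surviving definitions
OUT = GEN + surviving = 4 + 22 = 26

26


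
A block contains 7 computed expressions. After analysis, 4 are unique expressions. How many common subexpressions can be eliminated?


CSE count = total expressions - unique expressions
= 7 - 4 = 3

3


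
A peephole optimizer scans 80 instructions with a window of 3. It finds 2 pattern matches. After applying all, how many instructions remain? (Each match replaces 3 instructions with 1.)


Each match removes 2 instructions.
Total removed = 2 * 2 = 4
Remaining = 80 - 4 = 76

76


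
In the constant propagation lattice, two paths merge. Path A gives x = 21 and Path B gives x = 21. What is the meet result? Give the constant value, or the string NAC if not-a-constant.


Meet operation: if both paths give the same constant, result is that constant; if they differ, result is NAC (not-a-constant).
Path A: 21, Path B: 21 -> equal
Result: constant -> 21

21


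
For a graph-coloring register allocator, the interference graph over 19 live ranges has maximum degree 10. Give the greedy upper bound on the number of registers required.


Greedy coloring never needs more than (max_degree + 1) colors: when coloring a vertex, at most max_degree neighbors are already colored.
Upper bound = 10 + 1 = 11

11


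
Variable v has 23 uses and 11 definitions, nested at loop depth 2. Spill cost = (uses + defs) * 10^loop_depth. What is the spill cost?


uses + defs = 23 + 11 = 34
10^2 = 100
Spill cost = 34 * 100 = 3400

3400


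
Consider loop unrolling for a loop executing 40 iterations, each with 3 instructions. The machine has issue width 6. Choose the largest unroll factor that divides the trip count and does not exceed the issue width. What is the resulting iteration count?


Largest divisor of 40 <= 6 is 5
New iterations = 40 / 5 = 8

8


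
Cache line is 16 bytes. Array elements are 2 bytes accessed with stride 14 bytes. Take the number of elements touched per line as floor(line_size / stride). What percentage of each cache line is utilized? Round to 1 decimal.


Elements per cache line = floor(16 / 14) = 1
Bytes used = 1 * 2 = 2
Utilization = 2 / 16 * 100 = 12.5%

12.5


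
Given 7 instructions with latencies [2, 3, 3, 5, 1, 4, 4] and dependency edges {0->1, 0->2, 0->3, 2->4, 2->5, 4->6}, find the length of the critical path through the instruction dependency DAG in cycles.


Compute longest path through dependency graph: dist(Ik) = max over predecessors of dist + latency(Ik).
dist(I0) = latency 2 = 2
dist(I1) = dist(I0) + 3 = 2 + 3 = 5
dist(I2) = dist(I0) + 3 = 2 + 3 = 5
dist(I3) = dist(I0) + 5 = 2 + 5 = 7
dist(I4) = dist(I2) + 1 = 5 + 1 = 6
dist(I5) = dist(I2) + 4 = 5 + 4 = 9
dist(I6) = dist(I4) + 4 = 6 + 4 = 10
Critical path = max dist = 10

10


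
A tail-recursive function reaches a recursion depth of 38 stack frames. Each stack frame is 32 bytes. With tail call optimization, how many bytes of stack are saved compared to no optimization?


Without TCO: 38 * 32 = 1216 bytes
With TCO: reuse 1 frame = 32 bytes
Savings = 1216 - 32 = 1184

1184


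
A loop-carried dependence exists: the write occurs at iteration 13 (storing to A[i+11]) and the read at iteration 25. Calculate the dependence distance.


Distance = read iteration - write iteration
= 25 - 13 = 12

12


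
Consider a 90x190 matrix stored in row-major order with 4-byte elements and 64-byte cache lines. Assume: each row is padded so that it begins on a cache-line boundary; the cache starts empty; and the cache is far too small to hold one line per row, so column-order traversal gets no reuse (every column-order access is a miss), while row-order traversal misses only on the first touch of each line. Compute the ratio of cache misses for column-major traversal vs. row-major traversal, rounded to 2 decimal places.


Each row occupies 190 * 4 = 760 bytes and starts on a line boundary, so it spans ceil(760 / 64) = 12 cache lines.
Row-major traversal misses (one per line touched): 90 * ceil(190 * 4 / 64) = 1080
Column-major traversal misses (no reuse, every access misses): 90 * 190 = 17100
Ratio = 17100 / 1080 = 15.83

15.83


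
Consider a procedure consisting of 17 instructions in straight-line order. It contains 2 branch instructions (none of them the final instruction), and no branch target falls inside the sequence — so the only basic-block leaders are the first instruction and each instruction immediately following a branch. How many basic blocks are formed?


With no in-sequence branch targets, the leaders are the first instruction plus the instruction after each branch.
Number of basic blocks = branches + 1
= 2 + 1 = 3

3


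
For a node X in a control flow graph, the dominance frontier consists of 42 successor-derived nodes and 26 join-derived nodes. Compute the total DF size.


DF(X) = direct successor contributions + join point contributions
= 42 + 26 = 68

68


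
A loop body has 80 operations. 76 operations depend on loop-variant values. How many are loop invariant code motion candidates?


Invariant candidates = total - loop-dependent
= 80 - 76 = 4

4


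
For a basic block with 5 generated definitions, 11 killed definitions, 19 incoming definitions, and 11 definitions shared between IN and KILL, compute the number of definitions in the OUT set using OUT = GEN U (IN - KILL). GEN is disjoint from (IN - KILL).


IN - KILL: 19 - 11 = 8 surviving definitions
OUT = GEN + surviving = 5 + 8 = 13

13


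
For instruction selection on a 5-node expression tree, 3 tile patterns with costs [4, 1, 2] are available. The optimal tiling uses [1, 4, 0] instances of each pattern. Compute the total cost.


Total cost = sum(count_i * cost_i)
= 1*4 + 4*1 + 0*2
= 8

8


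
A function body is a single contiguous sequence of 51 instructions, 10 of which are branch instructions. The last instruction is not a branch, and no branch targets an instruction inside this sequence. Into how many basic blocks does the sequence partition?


With no in-sequence branch targets, the leaders are the first instruction plus the instruction after each branch.
Number of basic blocks = branches + 1
= 10 + 1 = 11

11


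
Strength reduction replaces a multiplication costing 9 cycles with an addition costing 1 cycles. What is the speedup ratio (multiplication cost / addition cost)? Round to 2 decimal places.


Ratio = mult_cost / add_cost = 9 / 1 = 9.0

9.0


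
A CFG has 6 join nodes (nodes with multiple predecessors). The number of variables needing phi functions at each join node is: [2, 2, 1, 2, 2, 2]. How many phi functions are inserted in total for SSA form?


Total phi functions = sum of phi functions at each join node
= 2 + 2 + 1 + 2 + 2 + 2 = 11

11


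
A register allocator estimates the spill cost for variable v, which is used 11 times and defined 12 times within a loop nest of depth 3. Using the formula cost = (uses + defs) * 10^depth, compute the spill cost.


uses + defs = 11 + 12 = 23
10^3 = 1000
Spill cost = 23 * 1000 = 23000

23000


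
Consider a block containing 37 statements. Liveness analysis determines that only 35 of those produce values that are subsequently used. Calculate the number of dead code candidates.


Dead code = total statements - live definitions
= 37 - 35 = 2

2


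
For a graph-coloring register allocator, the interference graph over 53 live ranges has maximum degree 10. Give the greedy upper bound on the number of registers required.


Greedy coloring never needs more than (max_degree + 1) colors: when coloring a vertex, at most max_degree neighbors are already colored.
Upper bound = 10 + 1 = 11

11


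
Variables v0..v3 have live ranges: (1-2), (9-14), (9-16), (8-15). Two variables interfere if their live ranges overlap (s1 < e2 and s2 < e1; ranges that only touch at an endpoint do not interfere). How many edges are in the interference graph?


Check all pairs for overlapping intervals.
Two intervals (s1,e1) and (s2,e2) overlap if s1 < e2 and s2 < e1.
v0 (1-2) vs v1..v3: overlaps none -> 0
v1 (9-14) vs v2..v3: overlaps v2, v3 -> 2
v2 (9-16) vs v3: overlaps v3 -> 1
Total overlapping pairs = 0 + 2 + 1 = 3

3


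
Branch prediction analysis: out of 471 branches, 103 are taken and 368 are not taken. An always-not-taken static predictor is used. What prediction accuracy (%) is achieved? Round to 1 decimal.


Predictor: always-not-taken
Correct predictions = 368
Accuracy = 368 / 471 * 100 = 78.1%

78.1


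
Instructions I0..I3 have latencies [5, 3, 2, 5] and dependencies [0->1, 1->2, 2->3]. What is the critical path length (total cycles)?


Compute longest path through dependency graph: dist(Ik) = max over predecessors of dist + latency(Ik).
dist(I0) = latency 5 = 5
dist(I1) = dist(I0) + 3 = 5 + 3 = 8
dist(I2) = dist(I1) + 2 = 8 + 2 = 10
dist(I3) = dist(I2) + 5 = 10 + 5 = 15
Critical path = max dist = 15

15


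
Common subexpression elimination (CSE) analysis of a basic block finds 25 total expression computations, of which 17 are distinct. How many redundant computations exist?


CSE count = total expressions - unique expressions
= 25 - 17 = 8

8


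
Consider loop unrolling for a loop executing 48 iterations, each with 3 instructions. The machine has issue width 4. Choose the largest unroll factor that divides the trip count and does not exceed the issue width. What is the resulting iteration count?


Largest divisor of 48 <= 4 is 4
New iterations = 48 / 4 = 12

12


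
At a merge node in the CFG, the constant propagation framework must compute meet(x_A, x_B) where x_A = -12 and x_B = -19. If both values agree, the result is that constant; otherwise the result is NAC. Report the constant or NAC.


Meet operation: if both paths give the same constant, result is that constant; if they differ, result is NAC (not-a-constant).
Path A: -12, Path B: -19 -> differ
Result: not-a-constant -> NAC

NAC


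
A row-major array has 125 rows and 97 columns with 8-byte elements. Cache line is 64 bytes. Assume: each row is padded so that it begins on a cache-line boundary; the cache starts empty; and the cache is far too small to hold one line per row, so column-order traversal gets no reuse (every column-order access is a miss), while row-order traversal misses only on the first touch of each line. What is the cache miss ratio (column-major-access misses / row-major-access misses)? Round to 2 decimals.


Each row occupies 97 * 8 = 776 bytes and starts on a line boundary, so it spans ceil(776 / 64) = 13 cache lines.
Row-major traversal misses (one per line touched): 125 * ceil(97 * 8 / 64) = 1625
Column-major traversal misses (no reuse, every access misses): 125 * 97 = 12125
Ratio = 12125 / 1625 = 7.46

7.46


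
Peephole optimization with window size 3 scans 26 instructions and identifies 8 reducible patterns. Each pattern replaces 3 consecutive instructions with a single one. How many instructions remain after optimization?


Each match removes 2 instructions.
Total removed = 8 * 2 = 16
Remaining = 26 - 16 = 10

10


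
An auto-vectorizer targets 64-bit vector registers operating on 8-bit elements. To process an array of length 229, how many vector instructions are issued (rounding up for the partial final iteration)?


Width = 64 / 8 = 8 elements per vector op
Iterations = ceil(229 / 8) = 29

29


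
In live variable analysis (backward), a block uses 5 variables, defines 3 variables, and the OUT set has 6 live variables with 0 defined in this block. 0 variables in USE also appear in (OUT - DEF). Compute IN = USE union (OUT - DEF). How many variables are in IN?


OUT - DEF: 6 - 0 = 6
|IN| = |USE| + |OUT - DEF| - |USE ∩ (OUT - DEF)| = 5 + 6 - 0 = 11

11


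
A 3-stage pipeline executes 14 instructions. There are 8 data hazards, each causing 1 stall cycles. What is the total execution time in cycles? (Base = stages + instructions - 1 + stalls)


Base cycles = 3 + 14 - 1 = 16
Total stalls = 8 * 1 = 8
Total = 16 + 8 = 24

24


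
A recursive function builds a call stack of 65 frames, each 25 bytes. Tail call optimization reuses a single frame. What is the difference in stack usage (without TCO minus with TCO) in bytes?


Without TCO: 65 * 25 = 1625 bytes
With TCO: reuse 1 frame = 25 bytes
Savings = 1625 - 25 = 1600

1600


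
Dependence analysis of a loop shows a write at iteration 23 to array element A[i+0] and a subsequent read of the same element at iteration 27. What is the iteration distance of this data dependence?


Distance = read iteration - write iteration
= 27 - 23 = 4

4


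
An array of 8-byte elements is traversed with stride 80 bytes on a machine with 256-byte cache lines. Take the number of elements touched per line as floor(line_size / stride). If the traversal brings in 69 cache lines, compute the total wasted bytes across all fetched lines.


Elements per line = floor(256 / 80) = 3
Bytes used per line = 3 * 8 = 24
Wasted per line = 256 - 24 = 232
Total wasted = 232 * 69 = 16008

16008


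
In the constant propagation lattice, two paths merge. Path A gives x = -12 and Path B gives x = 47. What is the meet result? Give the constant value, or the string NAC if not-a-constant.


Meet operation: if both paths give the same constant, result is that constant; if they differ, result is NAC (not-a-constant).
Path A: -12, Path B: 47 -> differ
Result: not-a-constant -> NAC

NAC


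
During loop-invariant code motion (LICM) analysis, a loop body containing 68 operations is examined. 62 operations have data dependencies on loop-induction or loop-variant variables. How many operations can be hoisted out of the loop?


Invariant candidates = total - loop-dependent
= 68 - 62 = 6

6


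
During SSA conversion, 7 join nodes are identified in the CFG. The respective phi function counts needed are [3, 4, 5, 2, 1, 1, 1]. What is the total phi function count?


Total phi functions = sum of phi functions at each join node
= 3 + 4 + 5 + 2 + 1 + 1 + 1 = 17

17


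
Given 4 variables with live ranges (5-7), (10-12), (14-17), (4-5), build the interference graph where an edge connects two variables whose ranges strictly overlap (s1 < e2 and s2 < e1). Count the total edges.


Check all pairs for overlapping intervals.
Two intervals (s1,e1) and (s2,e2) overlap if s1 < e2 and s2 < e1.
v0 (5-7) vs v1..v3: overlaps none -> 0
v1 (10-12) vs v2..v3: overlaps none -> 0
v2 (14-17) vs v3: overlaps none -> 0
Total overlapping pairs = 0 + 0 + 0 = 0

0


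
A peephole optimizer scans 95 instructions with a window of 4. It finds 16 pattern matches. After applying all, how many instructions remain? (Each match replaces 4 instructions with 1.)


Each match removes 3 instructions.
Total removed = 16 * 3 = 48
Remaining = 95 - 48 = 47

47


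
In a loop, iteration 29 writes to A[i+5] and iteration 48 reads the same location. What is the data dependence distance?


Distance = read iteration - write iteration
= 48 - 29 = 19

19


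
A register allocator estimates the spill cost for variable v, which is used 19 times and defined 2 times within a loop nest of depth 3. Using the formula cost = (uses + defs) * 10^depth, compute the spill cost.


uses + defs = 19 + 2 = 21
10^3 = 1000
Spill cost = 21 * 1000 = 21000

21000


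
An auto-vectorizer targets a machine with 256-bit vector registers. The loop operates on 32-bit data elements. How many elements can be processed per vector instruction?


Width = SIMD bits / data type bits
= 256 / 32 = 8

8


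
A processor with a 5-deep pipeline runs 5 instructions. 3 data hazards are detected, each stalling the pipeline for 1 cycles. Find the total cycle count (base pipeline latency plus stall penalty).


Base cycles = 5 + 5 - 1 = 9
Total stalls = 3 * 1 = 3
Total = 9 + 3 = 12

12


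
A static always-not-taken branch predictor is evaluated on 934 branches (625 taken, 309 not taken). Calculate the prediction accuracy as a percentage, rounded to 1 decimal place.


Predictor: always-not-taken
Correct predictions = 309
Accuracy = 309 / 934 * 100 = 33.1%

33.1


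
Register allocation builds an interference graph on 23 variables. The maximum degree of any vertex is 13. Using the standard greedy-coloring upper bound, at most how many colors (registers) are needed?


Greedy coloring never needs more than (max_degree + 1) colors: when coloring a vertex, at most max_degree neighbors are already colored.
Upper bound = 13 + 1 = 14

14


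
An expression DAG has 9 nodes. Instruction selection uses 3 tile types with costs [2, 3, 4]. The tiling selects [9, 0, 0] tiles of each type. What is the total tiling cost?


Total cost = sum(count_i * cost_i)
= 9*2 + 0*3 + 0*4
= 18

18


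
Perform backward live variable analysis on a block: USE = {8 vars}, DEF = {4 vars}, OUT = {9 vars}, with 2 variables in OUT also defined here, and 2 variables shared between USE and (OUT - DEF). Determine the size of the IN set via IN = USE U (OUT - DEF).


OUT - DEF: 9 - 2 = 7
|IN| = |USE| + |OUT - DEF| - |USE ∩ (OUT - DEF)| = 8 + 7 - 2 = 13

13


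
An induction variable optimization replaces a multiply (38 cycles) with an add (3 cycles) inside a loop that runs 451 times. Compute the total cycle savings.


Per-iteration saving = 38 - 3 = 35
Total saved = 451 * 35 = 15785

15785


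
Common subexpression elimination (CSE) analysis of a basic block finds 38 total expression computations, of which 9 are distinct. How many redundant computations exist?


CSE count = total expressions - unique expressions
= 38 - 9 = 29

29


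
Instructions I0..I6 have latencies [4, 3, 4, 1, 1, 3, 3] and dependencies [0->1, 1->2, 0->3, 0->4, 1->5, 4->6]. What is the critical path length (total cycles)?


Compute longest path through dependency graph: dist(Ik) = max over predecessors of dist + latency(Ik).
dist(I0) = latency 4 = 4
dist(I1) = dist(I0) + 3 = 4 + 3 = 7
dist(I2) = dist(I1) + 4 = 7 + 4 = 11
dist(I3) = dist(I0) + 1 = 4 + 1 = 5
dist(I4) = dist(I0) + 1 = 4 + 1 = 5
dist(I5) = dist(I1) + 3 = 7 + 3 = 10
dist(I6) = dist(I4) + 3 = 5 + 3 = 8
Critical path = max dist = 11

11


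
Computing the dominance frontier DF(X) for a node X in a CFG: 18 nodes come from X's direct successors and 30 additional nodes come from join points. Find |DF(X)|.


DF(X) = direct successor contributions + join point contributions
= 18 + 30 = 48

48


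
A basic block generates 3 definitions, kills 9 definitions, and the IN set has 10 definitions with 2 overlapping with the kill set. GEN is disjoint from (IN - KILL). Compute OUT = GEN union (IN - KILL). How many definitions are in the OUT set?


IN - KILL: 10 - 2 = 8 surviving definitions
OUT = GEN + surviving = 3 + 8 = 11

11


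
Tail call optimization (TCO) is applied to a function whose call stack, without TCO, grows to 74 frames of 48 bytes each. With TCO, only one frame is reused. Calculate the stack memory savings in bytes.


Without TCO: 74 * 48 = 3552 bytes
With TCO: reuse 1 frame = 48 bytes
Savings = 3552 - 48 = 3504

3504


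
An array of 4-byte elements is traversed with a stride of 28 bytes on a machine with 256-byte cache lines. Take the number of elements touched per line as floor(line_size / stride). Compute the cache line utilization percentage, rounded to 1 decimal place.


Elements per cache line = floor(256 / 28) = 9
Bytes used = 9 * 4 = 36
Utilization = 36 / 256 * 100 = 14.1%

14.1


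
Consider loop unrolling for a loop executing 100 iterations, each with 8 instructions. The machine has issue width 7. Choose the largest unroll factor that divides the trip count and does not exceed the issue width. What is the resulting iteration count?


Largest divisor of 100 <= 7 is 5
New iterations = 100 / 5 = 20

20


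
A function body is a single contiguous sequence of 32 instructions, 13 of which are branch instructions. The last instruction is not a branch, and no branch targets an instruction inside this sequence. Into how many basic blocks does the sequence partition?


With no in-sequence branch targets, the leaders are the first instruction plus the instruction after each branch.
Number of basic blocks = branches + 1
= 13 + 1 = 14

14


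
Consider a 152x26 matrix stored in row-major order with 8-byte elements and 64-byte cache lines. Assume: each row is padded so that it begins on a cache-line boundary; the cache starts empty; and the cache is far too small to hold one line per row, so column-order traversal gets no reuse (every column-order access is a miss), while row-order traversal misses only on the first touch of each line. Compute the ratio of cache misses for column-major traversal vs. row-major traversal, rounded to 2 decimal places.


Each row occupies 26 * 8 = 208 bytes and starts on a line boundary, so it spans ceil(208 / 64) = 4 cache lines.
Row-major traversal misses (one per line touched): 152 * ceil(26 * 8 / 64) = 608
Column-major traversal misses (no reuse, every access misses): 152 * 26 = 3952
Ratio = 3952 / 608 = 6.5

6.5


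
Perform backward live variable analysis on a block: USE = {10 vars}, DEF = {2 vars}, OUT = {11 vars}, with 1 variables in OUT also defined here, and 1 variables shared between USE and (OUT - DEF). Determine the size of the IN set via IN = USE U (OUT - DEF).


OUT - DEF: 11 - 1 = 10
|IN| = |USE| + |OUT - DEF| - |USE ∩ (OUT - DEF)| = 10 + 10 - 1 = 19

19


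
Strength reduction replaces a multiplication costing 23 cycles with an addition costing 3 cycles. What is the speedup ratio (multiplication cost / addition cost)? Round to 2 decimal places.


Ratio = mult_cost / add_cost = 23 / 3 = 7.67

7.67


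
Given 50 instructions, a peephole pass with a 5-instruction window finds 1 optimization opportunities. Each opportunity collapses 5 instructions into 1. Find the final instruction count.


Each match removes 4 instructions.
Total removed = 1 * 4 = 4
Remaining = 50 - 4 = 46

46


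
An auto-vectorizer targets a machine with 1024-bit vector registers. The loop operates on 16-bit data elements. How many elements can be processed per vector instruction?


Width = SIMD bits / data type bits
= 1024 / 16 = 64

64


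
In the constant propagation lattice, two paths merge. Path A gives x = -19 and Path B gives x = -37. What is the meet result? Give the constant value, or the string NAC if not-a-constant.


Meet operation: if both paths give the same constant, result is that constant; if they differ, result is NAC (not-a-constant).
Path A: -19, Path B: -37 -> differ
Result: not-a-constant -> NAC

NAC


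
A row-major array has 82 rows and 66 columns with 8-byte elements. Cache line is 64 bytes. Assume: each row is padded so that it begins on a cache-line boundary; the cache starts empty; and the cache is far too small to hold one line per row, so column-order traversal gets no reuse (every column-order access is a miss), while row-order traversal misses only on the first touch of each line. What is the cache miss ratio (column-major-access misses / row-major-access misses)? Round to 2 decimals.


Each row occupies 66 * 8 = 528 bytes and starts on a line boundary, so it spans ceil(528 / 64) = 9 cache lines.
Row-major traversal misses (one per line touched): 82 * ceil(66 * 8 / 64) = 738
Column-major traversal misses (no reuse, every access misses): 82 * 66 = 5412
Ratio = 5412 / 738 = 7.33

7.33


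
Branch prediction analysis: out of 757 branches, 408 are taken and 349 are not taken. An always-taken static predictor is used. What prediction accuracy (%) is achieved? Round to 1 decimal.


Predictor: always-taken
Correct predictions = 408
Accuracy = 408 / 757 * 100 = 53.9%

53.9


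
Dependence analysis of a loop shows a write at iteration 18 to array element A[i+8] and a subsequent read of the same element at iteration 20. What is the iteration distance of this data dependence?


Distance = read iteration - write iteration
= 20 - 18 = 2

2


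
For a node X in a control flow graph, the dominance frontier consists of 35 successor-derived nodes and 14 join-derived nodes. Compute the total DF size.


DF(X) = direct successor contributions + join point contributions
= 35 + 14 = 49

49


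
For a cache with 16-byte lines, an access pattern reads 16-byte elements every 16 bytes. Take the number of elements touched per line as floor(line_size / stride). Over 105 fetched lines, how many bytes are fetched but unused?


Elements per line = floor(16 / 16) = 1
Bytes used per line = 1 * 16 = 16
Wasted per line = 16 - 16 = 0
Total wasted = 0 * 105 = 0

0


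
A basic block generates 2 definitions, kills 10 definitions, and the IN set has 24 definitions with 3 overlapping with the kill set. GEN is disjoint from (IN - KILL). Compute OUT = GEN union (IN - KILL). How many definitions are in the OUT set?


IN - KILL: 24 - 3 = 21 surviving definitions
OUT = GEN + surviving = 2 + 21 = 23

23


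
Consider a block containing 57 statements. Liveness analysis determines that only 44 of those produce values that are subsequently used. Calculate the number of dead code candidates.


Dead code = total statements - live definitions
= 57 - 44 = 13

13


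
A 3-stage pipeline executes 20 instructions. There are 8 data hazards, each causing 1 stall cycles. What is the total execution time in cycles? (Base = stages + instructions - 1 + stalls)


Base cycles = 3 + 20 - 1 = 22
Total stalls = 8 * 1 = 8
Total = 22 + 8 = 30

30


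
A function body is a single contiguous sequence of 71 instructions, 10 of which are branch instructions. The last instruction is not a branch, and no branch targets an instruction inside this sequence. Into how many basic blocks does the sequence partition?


With no in-sequence branch targets, the leaders are the first instruction plus the instruction after each branch.
Number of basic blocks = branches + 1
= 10 + 1 = 11

11


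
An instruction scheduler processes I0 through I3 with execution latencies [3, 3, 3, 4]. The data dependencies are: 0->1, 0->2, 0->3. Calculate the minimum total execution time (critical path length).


Compute longest path through dependency graph: dist(Ik) = max over predecessors of dist + latency(Ik).
dist(I0) = latency 3 = 3
dist(I1) = dist(I0) + 3 = 3 + 3 = 6
dist(I2) = dist(I0) + 3 = 3 + 3 = 6
dist(I3) = dist(I0) + 4 = 3 + 4 = 7
Critical path = max dist = 7

7


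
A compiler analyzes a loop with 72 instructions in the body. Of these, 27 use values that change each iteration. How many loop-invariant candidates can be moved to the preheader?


Invariant candidates = total - loop-dependent
= 72 - 27 = 45

45


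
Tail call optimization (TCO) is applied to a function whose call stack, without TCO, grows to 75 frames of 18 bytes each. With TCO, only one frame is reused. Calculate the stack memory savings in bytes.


Without TCO: 75 * 18 = 1350 bytes
With TCO: reuse 1 frame = 18 bytes
Savings = 1350 - 18 = 1332

1332


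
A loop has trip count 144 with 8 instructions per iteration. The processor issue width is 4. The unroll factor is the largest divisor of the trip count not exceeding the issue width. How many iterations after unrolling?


Largest divisor of 144 <= 4 is 4
New iterations = 144 / 4 = 36

36


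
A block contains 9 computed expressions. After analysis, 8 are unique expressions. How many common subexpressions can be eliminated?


CSE count = total expressions - unique expressions
= 9 - 8 = 1

1


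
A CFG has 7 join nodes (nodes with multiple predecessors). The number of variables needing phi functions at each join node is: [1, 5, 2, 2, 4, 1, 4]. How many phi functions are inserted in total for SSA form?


Total phi functions = sum of phi functions at each join node
= 1 + 5 + 2 + 2 + 4 + 1 + 4 = 19

19


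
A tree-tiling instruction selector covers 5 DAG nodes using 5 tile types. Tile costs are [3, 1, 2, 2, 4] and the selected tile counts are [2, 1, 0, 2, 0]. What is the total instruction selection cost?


Total cost = sum(count_i * cost_i)
= 2*3 + 1*1 + 0*2 + 2*2 + 0*4
= 11

11


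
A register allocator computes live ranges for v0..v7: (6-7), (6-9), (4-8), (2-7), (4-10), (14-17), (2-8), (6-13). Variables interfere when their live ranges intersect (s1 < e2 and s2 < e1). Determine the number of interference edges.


Check all pairs for overlapping intervals.
Two intervals (s1,e1) and (s2,e2) overlap if s1 < e2 and s2 < e1.
v0 (6-7) vs v1..v7: overlaps v1, v2, v3, v4, v6, v7 -> 6
v1 (6-9) vs v2..v7: overlaps v2, v3, v4, v6, v7 -> 5
v2 (4-8) vs v3..v7: overlaps v3, v4, v6, v7 -> 4
v3 (2-7) vs v4..v7: overlaps v4, v6, v7 -> 3
v4 (4-10) vs v5..v7: overlaps v6, v7 -> 2
v5 (14-17) vs v6..v7: overlaps none -> 0
v6 (2-8) vs v7: overlaps v7 -> 1
Total overlapping pairs = 6 + 5 + 4 + 3 + 2 + 0 + 1 = 21

21


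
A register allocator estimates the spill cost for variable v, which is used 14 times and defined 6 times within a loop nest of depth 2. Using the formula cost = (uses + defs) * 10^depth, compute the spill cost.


uses + defs = 14 + 6 = 20
10^2 = 100
Spill cost = 20 * 100 = 2000

2000


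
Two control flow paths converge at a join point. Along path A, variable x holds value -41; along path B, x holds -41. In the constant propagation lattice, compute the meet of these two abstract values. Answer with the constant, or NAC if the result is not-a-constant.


Meet operation: if both paths give the same constant, result is that constant; if they differ, result is NAC (not-a-constant).
Path A: -41, Path B: -41 -> equal
Result: constant -> -41

-41


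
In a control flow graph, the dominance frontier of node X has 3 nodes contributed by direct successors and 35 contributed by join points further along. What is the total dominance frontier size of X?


DF(X) = direct successor contributions + join point contributions
= 3 + 35 = 38

38


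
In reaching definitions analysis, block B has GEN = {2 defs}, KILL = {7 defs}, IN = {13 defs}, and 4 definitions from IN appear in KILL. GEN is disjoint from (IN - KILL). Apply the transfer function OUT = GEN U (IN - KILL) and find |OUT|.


IN - KILL: 13 - 4 = 9 surviving definitions
OUT = GEN + surviving = 2 + 9 = 11

11


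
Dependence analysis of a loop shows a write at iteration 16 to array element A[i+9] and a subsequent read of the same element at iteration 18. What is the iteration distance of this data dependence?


Distance = read iteration - write iteration
= 18 - 16 = 2

2


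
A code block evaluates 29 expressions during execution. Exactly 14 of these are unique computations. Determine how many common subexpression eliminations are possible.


CSE count = total expressions - unique expressions
= 29 - 14 = 15

15


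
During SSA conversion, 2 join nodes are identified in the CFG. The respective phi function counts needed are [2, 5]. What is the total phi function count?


Total phi functions = sum of phi functions at each join node
= 2 + 5 = 7

7


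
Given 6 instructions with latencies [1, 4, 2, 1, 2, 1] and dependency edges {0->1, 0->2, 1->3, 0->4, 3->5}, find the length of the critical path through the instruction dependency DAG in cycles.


Compute longest path through dependency graph: dist(Ik) = max over predecessors of dist + latency(Ik).
dist(I0) = latency 1 = 1
dist(I1) = dist(I0) + 4 = 1 + 4 = 5
dist(I2) = dist(I0) + 2 = 1 + 2 = 3
dist(I3) = dist(I1) + 1 = 5 + 1 = 6
dist(I4) = dist(I0) + 2 = 1 + 2 = 3
dist(I5) = dist(I3) + 1 = 6 + 1 = 7
Critical path = max dist = 7

7


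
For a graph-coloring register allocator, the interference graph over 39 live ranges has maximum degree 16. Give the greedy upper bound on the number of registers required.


Greedy coloring never needs more than (max_degree + 1) colors: when coloring a vertex, at most max_degree neighbors are already colored.
Upper bound = 16 + 1 = 17

17


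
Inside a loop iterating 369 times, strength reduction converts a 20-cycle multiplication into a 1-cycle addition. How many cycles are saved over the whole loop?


Per-iteration saving = 20 - 1 = 19
Total saved = 369 * 19 = 7011

7011


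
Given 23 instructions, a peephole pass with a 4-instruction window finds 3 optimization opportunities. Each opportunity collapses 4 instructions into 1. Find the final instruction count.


Each match removes 3 instructions.
Total removed = 3 * 3 = 9
Remaining = 23 - 9 = 14

14


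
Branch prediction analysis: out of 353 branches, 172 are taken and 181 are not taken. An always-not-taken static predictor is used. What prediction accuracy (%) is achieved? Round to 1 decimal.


Predictor: always-not-taken
Correct predictions = 181
Accuracy = 181 / 353 * 100 = 51.3%

51.3


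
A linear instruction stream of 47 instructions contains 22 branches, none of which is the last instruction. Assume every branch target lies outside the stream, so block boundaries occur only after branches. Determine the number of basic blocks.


With no in-sequence branch targets, the leaders are the first instruction plus the instruction after each branch.
Number of basic blocks = branches + 1
= 22 + 1 = 23

23


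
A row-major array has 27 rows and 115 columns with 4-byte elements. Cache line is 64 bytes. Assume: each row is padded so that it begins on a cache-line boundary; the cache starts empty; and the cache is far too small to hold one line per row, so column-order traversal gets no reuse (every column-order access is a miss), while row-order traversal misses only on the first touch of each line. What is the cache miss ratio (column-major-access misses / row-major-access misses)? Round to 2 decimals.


Each row occupies 115 * 4 = 460 bytes and starts on a line boundary, so it spans ceil(460 / 64) = 8 cache lines.
Row-major traversal misses (one per line touched): 27 * ceil(115 * 4 / 64) = 216
Column-major traversal misses (no reuse, every access misses): 27 * 115 = 3105
Ratio = 3105 / 216 = 14.38

14.38


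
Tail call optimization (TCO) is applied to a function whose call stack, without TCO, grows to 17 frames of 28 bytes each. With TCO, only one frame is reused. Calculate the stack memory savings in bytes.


Without TCO: 17 * 28 = 476 bytes
With TCO: reuse 1 frame = 28 bytes
Savings = 476 - 28 = 448

448


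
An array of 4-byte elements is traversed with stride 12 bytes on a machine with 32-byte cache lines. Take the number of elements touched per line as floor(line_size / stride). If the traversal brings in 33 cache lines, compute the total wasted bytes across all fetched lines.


Elements per line = floor(32 / 12) = 2
Bytes used per line = 2 * 4 = 8
Wasted per line = 32 - 8 = 24
Total wasted = 24 * 33 = 792

792


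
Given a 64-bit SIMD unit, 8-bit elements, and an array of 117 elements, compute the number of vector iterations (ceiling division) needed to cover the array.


Width = 64 / 8 = 8 elements per vector op
Iterations = ceil(117 / 8) = 15

15


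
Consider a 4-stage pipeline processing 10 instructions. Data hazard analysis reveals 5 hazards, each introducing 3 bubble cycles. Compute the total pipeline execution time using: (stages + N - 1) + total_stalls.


Base cycles = 4 + 10 - 1 = 13
Total stalls = 5 * 3 = 15
Total = 13 + 15 = 28

28


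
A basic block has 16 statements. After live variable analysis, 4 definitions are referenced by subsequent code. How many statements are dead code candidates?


Dead code = total statements - live definitions
= 16 - 4 = 12

12


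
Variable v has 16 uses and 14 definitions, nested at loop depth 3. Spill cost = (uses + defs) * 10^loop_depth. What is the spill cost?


uses + defs = 16 + 14 = 30
10^3 = 1000
Spill cost = 30 * 1000 = 30000

30000


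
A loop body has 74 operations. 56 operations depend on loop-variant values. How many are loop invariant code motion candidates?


Invariant candidates = total - loop-dependent
= 74 - 56 = 18

18


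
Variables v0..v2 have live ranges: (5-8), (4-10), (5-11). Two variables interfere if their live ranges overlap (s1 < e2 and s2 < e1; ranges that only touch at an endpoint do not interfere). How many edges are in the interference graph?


Check all pairs for overlapping intervals.
Two intervals (s1,e1) and (s2,e2) overlap if s1 < e2 and s2 < e1.
v0 (5-8) vs v1..v2: overlaps v1, v2 -> 2
v1 (4-10) vs v2: overlaps v2 -> 1
Total overlapping pairs = 2 + 1 = 3

3


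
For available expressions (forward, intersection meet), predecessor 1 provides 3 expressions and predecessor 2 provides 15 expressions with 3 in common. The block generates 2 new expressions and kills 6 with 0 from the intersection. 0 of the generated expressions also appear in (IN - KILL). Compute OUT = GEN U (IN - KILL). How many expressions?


IN = intersection of predecessors = 3
IN - KILL = 3 - 0 = 3
|OUT| = |GEN| + |IN - KILL| - |GEN ∩ (IN - KILL)| = 2 + 3 - 0 = 5

5


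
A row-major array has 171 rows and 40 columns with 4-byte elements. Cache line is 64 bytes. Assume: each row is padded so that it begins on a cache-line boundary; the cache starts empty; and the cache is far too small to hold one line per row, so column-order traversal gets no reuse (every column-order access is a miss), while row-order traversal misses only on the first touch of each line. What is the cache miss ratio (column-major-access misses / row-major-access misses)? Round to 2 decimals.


Each row occupies 40 * 4 = 160 bytes and starts on a line boundary, so it spans ceil(160 / 64) = 3 cache lines.
Row-major traversal misses (one per line touched): 171 * ceil(40 * 4 / 64) = 513
Column-major traversal misses (no reuse, every access misses): 171 * 40 = 6840
Ratio = 6840 / 513 = 13.33

13.33


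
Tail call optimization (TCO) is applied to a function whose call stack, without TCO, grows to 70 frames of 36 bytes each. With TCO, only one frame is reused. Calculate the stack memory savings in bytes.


Without TCO: 70 * 36 = 2520 bytes
With TCO: reuse 1 frame = 36 bytes
Savings = 2520 - 36 = 2484

2484


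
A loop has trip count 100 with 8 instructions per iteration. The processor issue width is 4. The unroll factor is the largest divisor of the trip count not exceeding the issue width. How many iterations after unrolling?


Largest divisor of 100 <= 4 is 4
New iterations = 100 / 4 = 25

25


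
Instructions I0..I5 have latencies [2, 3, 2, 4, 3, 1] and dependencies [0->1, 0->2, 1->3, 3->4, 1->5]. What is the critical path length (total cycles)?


Compute longest path through dependency graph: dist(Ik) = max over predecessors of dist + latency(Ik).
dist(I0) = latency 2 = 2
dist(I1) = dist(I0) + 3 = 2 + 3 = 5
dist(I2) = dist(I0) + 2 = 2 + 2 = 4
dist(I3) = dist(I1) + 4 = 5 + 4 = 9
dist(I4) = dist(I3) + 3 = 9 + 3 = 12
dist(I5) = dist(I1) + 1 = 5 + 1 = 6
Critical path = max dist = 12

12


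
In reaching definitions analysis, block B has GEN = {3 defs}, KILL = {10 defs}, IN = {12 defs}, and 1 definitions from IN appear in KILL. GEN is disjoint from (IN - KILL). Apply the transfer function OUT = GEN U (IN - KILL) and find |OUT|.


IN - KILL: 12 - 1 = 11 surviving definitions
OUT = GEN + surviving = 3 + 11 = 14

14


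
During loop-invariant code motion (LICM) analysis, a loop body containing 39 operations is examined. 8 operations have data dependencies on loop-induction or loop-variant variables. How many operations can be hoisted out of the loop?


Invariant candidates = total - loop-dependent
= 39 - 8 = 31

31


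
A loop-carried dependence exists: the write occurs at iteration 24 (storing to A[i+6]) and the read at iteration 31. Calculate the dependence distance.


Distance = read iteration - write iteration
= 31 - 24 = 7

7
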